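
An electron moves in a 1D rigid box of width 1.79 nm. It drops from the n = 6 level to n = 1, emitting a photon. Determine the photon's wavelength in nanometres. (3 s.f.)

λ = 302 nm

E_1 = h²/(8m_eL²) = 1.880×10^-20 J, so ΔE = (6² − 1²)E_1 = 6.580×10^-19 J.
λ = hc/ΔE = (6.626×10^-34·2.998×10^8)/6.580×10^-19 = 3.02×10^-7 m = 302 nm.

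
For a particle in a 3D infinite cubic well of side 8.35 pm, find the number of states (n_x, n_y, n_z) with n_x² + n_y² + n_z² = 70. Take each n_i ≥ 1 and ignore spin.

degeneracy = 6

The level has n_x² + n_y² + n_z² = 70. The ordered positive-integer solutions are (3, 5, 6), (3, 6, 5), (5, 3, 6), (5, 6, 3), (6, 3, 5), (6, 5, 3).
That gives 6 states.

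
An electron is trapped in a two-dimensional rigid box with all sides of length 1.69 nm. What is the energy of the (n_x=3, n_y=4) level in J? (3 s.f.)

For a 2D rectangular well E = (h²/8m_e)·Σ n_i²/L_i² = (6.626×10^-34)²/(8·9.109×10^-31) · [3²/(1.69 nm)² + 4²/(1.69 nm)²].
Evaluating gives E = 5.27×10^-19 J.

E = 5.27×10^-19 J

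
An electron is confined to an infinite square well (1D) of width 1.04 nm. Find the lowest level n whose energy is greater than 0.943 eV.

n = 2

E_1 = h²/(8m_eL²) = 5.570×10^-20 J = 0.3477 eV.
Need n² > 0.943/0.3477 = 2.712, i.e. n > 1.647.
The smallest integer satisfying this is n = 2.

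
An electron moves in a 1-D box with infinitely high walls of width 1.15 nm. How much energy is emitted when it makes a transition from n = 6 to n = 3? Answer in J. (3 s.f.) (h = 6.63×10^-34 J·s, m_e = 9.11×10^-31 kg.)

|ΔE| = 1.23×10^-18 J

E_1 = h²/(8m_eL²) = 4.561×10^-20 J.
|ΔE| = |6² − 3²|·E_1 = 27·4.561×10^-20 J = 1.23×10^-18 J.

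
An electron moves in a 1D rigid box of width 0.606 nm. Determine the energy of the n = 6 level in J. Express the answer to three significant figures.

For an infinite well E_n = n²h²/(8m_eL²), so E_1 = h²/(8m_eL²) = (6.626×10^-34)²/(8·9.109×10^-31·(6.06×10^-10 m)²) = 1.641×10^-19 J.
Then E_6 = 6²·E_1 = 36·1.641×10^-19 J = 5.91×10^-18 J.

E_6 = 5.91×10^-18 J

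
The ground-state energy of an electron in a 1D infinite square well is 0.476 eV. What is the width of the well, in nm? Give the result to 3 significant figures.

From E_n = n²h²/(8m_eL²), L = n·h/√(8m_eE_n).
E_1 = 0.476 eV = 7.626×10^-20 J, so L = 1·6.626×10^-34/√(8·9.109×10^-31·7.626×10^-20) = 8.89×10^-10 m = 0.889 nm.

L = 0.889 nm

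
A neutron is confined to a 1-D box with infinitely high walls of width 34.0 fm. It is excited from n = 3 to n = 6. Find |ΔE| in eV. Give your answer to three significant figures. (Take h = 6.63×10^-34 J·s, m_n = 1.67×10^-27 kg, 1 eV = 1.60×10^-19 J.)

E_1 = h²/(8m_nL²) = 2.846×10^-14 J.
|ΔE| = |3² − 6²|·E_1 = 27·2.846×10^-14 J = 7.684×10^-13 J = 4.80×10^6 eV.

|ΔE| = 4.80×10^6 eV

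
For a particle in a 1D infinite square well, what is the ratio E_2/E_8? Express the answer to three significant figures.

E_n ∝ n², so E_2/E_8 = 2²/8² = 4/64 = 0.0625.

0.0625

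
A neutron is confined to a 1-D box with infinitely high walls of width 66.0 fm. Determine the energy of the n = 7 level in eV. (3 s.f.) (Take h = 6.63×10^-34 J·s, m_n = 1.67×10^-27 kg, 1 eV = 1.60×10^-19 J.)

For an infinite well E_n = n²h²/(8m_nL²), so E_1 = h²/(8m_nL²) = (6.63×10^-34)²/(8·1.67×10^-27·(6.60×10^-14 m)²) = 7.553×10^-15 J.
Then E_7 = 7²·E_1 = 49·7.553×10^-15 J = 3.701×10^-13 J.
Converting, E_7 = 3.701×10^-13 J / (1.60×10^-19 J/eV) = 2.31×10^6 eV.

E_7 = 2.31×10^6 eV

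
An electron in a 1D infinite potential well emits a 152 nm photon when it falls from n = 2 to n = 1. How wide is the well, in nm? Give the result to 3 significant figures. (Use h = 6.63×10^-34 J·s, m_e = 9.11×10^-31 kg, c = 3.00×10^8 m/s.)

The photon carries ΔE = hc/λ = 6.63×10^-34·3.00×10^8/1.52×10^-7 m = 1.309×10^-18 J.
Since ΔE = (2² − 1²)E_1, E_1 = 4.363×10^-19 J, and L = h/√(8m_eE_1) = 3.72×10^-10 m = 0.372 nm.

L = 0.372 nm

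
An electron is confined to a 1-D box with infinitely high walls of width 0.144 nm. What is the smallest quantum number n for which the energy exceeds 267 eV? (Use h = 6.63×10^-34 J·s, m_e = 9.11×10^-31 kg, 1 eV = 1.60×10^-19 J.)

E_1 = h²/(8m_eL²) = 2.909×10^-18 J = 18.18 eV.
Need n² > 267/18.18 = 14.69, i.e. n > 3.833.
The smallest integer satisfying this is n = 4.

n = 4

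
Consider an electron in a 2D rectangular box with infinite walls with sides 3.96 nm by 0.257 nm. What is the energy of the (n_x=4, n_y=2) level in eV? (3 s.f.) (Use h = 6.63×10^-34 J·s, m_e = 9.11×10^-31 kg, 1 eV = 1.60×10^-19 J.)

For a 2D rectangular well E = (h²/8m_e)·Σ n_i²/L_i² = (6.63×10^-34)²/(8·9.11×10^-31) · [4²/(3.96 nm)² + 2²/(0.257 nm)²].
Evaluating gives E = 3.714×10^-18 J = 23.2 eV.

E = 23.2 eV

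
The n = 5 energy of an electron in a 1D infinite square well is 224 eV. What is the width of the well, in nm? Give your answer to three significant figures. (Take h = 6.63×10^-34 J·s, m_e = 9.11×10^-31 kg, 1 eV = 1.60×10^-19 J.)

L = 0.205 nm

From E_n = n²h²/(8m_eL²), L = n·h/√(8m_eE_n).
E_5 = 224 eV = 3.584×10^-17 J, so L = 5·6.63×10^-34/√(8·9.11×10^-31·3.584×10^-17) = 2.05×10^-10 m = 0.205 nm.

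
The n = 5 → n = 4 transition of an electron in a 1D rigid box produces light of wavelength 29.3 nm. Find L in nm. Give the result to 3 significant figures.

L = 0.283 nm

The photon carries ΔE = hc/λ = 6.626×10^-34·2.998×10^8/2.93×10^-8 m = 6.780×10^-18 J.
Since ΔE = (5² − 4²)E_1, E_1 = 7.533×10^-19 J, and L = h/√(8m_eE_1) = 2.83×10^-10 m = 0.283 nm.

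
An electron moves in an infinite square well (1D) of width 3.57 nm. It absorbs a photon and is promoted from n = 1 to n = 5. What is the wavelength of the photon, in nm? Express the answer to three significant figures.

E_1 = h²/(8m_eL²) = 4.727×10^-21 J, so ΔE = (5² − 1²)E_1 = 1.134×10^-19 J.
λ = hc/ΔE = (6.626×10^-34·2.998×10^8)/1.134×10^-19 = 1.75×10^-6 m = 1.75×10^3 nm.

λ = 1.75×10^3 nm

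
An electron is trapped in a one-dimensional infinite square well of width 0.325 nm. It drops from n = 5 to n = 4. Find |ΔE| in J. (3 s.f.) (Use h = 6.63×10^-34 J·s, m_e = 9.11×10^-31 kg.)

|ΔE| = 5.14×10^-18 J

E_1 = h²/(8m_eL²) = 5.710×10^-19 J.
|ΔE| = |5² − 4²|·E_1 = 9·5.710×10^-19 J = 5.14×10^-18 J.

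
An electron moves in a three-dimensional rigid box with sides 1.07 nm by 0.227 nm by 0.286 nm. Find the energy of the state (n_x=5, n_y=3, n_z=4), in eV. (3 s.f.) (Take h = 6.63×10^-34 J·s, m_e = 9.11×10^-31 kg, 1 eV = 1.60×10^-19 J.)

E = 148 eV

For a 3D rectangular well E = (h²/8m_e)·Σ n_i²/L_i² = (6.63×10^-34)²/(8·9.11×10^-31) · [5²/(1.07 nm)² + 3²/(0.227 nm)² + 4²/(0.286 nm)²].
Evaluating gives E = 2.365×10^-17 J = 148 eV.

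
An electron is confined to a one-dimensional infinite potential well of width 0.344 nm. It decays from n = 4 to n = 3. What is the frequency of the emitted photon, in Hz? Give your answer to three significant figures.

E_1 = h²/(8m_eL²) = 5.091×10^-19 J and ΔE = (4² − 3²)E_1 = 3.564×10^-18 J.
f = ΔE/h = 3.564×10^-18/6.626×10^-34 = 5.38×10^15 Hz.

f = 5.38×10^15 Hz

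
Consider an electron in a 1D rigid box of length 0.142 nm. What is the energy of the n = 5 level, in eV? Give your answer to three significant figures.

For an infinite well E_n = n²h²/(8m_eL²), so E_1 = h²/(8m_eL²) = (6.626×10^-34)²/(8·9.109×10^-31·(1.42×10^-10 m)²) = 2.988×10^-18 J.
Then E_5 = 5²·E_1 = 25·2.988×10^-18 J = 7.470×10^-17 J.
Converting, E_5 = 7.470×10^-17 J / (1.602×10^-19 J/eV) = 466 eV.

E_5 = 466 eV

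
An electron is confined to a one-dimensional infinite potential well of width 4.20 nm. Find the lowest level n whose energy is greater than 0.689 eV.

n = 6

E_1 = h²/(8m_eL²) = 3.415×10^-21 J = 0.02132 eV.
Need n² > 0.689/0.02132 = 32.32, i.e. n > 5.685.
The smallest integer satisfying this is n = 6.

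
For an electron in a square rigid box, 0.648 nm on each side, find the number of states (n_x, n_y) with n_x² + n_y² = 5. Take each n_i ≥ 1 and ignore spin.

The level has n_x² + n_y² = 5. The ordered positive-integer solutions are (1, 2), (2, 1).
That gives 2 states.

degeneracy = 2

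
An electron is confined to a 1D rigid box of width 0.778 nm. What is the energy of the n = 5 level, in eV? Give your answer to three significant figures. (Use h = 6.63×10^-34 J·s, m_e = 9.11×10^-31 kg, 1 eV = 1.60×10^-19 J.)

E_5 = 15.6 eV

For an infinite well E_n = n²h²/(8m_eL²), so E_1 = h²/(8m_eL²) = (6.63×10^-34)²/(8·9.11×10^-31·(7.78×10^-10 m)²) = 9.965×10^-20 J.
Then E_5 = 5²·E_1 = 25·9.965×10^-20 J = 2.491×10^-18 J.
Converting, E_5 = 2.491×10^-18 J / (1.60×10^-19 J/eV) = 15.6 eV.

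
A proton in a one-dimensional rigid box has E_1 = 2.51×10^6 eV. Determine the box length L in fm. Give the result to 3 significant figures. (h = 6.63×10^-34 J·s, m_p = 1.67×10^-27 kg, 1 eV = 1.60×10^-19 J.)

L = 9.05 fm

From E_n = n²h²/(8m_pL²), L = n·h/√(8m_pE_n).
E_1 = 2.51×10^6 eV = 4.016×10^-13 J, so L = 1·6.63×10^-34/√(8·1.67×10^-27·4.016×10^-13) = 9.05×10^-15 m = 9.05 fm.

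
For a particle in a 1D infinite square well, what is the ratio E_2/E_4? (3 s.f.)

E_n ∝ n², so E_2/E_4 = 2²/4² = 4/16 = 0.250.

0.250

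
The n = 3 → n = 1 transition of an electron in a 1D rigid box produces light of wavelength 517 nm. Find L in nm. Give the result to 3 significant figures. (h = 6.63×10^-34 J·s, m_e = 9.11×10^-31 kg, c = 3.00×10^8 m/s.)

L = 1.12 nm

The photon carries ΔE = hc/λ = 6.63×10^-34·3.00×10^8/5.17×10^-7 m = 3.847×10^-19 J.
Since ΔE = (3² − 1²)E_1, E_1 = 4.809×10^-20 J, and L = h/√(8m_eE_1) = 1.12×10^-9 m = 1.12 nm.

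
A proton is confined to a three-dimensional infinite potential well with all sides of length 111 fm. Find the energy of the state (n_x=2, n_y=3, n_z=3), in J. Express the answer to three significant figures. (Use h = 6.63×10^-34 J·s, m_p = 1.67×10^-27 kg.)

E = 5.87×10^-14 J

For a 3D rectangular well E = (h²/8m_p)·Σ n_i²/L_i² = (6.63×10^-34)²/(8·1.67×10^-27) · [2²/(111 fm)² + 3²/(111 fm)² + 3²/(111 fm)²].
Evaluating gives E = 5.87×10^-14 J.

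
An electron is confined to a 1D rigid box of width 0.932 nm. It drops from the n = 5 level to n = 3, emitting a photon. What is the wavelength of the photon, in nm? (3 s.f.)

E_1 = h²/(8m_eL²) = 6.936×10^-20 J, so ΔE = (5² − 3²)E_1 = 1.110×10^-18 J.
λ = hc/ΔE = (6.626×10^-34·2.998×10^8)/1.110×10^-18 = 1.79×10^-7 m = 179 nm.

λ = 179 nm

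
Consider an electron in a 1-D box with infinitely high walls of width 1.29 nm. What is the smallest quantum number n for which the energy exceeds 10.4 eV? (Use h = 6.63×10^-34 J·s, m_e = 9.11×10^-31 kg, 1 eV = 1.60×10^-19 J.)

E_1 = h²/(8m_eL²) = 3.624×10^-20 J = 0.2265 eV.
Need n² > 10.4/0.2265 = 45.92, i.e. n > 6.776.
The smallest integer satisfying this is n = 7.

n = 7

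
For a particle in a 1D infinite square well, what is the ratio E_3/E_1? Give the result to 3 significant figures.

E_n ∝ n², so E_3/E_1 = 3²/1² = 9/1 = 9.00.

9.00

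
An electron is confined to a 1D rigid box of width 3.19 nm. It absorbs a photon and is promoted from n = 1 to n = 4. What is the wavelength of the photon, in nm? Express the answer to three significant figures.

E_1 = h²/(8m_eL²) = 5.921×10^-21 J, so ΔE = (4² − 1²)E_1 = 8.882×10^-20 J.
λ = hc/ΔE = (6.626×10^-34·2.998×10^8)/8.882×10^-20 = 2.24×10^-6 m = 2.24×10^3 nm.

λ = 2.24×10^3 nm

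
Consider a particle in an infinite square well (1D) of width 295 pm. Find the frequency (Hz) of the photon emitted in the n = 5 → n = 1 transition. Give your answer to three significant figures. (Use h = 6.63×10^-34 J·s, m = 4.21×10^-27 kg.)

E_1 = h²/(8mL²) = 1.500×10^-22 J and ΔE = (5² − 1²)E_1 = 3.600×10^-21 J.
f = ΔE/h = 3.600×10^-21/6.63×10^-34 = 5.43×10^12 Hz.

f = 5.43×10^12 Hz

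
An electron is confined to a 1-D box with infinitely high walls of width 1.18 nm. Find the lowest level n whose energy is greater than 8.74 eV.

E_1 = h²/(8m_eL²) = 4.327×10^-20 J = 0.2701 eV.
Need n² > 8.74/0.2701 = 32.36, i.e. n > 5.689.
The smallest integer satisfying this is n = 6.

n = 6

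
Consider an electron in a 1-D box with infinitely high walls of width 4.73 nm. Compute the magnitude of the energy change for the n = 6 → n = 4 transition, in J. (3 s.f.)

E_1 = h²/(8m_eL²) = 2.693×10^-21 J.
|ΔE| = |6² − 4²|·E_1 = 20·2.693×10^-21 J = 5.39×10^-20 J.

|ΔE| = 5.39×10^-20 J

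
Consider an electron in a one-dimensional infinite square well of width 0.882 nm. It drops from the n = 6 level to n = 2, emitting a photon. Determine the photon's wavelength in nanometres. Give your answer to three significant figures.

E_1 = h²/(8m_eL²) = 7.745×10^-20 J, so ΔE = (6² − 2²)E_1 = 2.478×10^-18 J.
λ = hc/ΔE = (6.626×10^-34·2.998×10^8)/2.478×10^-18 = 8.02×10^-8 m = 80.2 nm.

λ = 80.2 nm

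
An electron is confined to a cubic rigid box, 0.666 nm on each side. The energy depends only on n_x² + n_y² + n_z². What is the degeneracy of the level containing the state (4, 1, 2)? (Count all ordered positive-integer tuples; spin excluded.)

The level has n_x² + n_y² + n_z² = 21. The ordered positive-integer solutions are (1, 2, 4), (1, 4, 2), (2, 1, 4), (2, 4, 1), (4, 1, 2), (4, 2, 1).
That gives 6 states.

degeneracy = 6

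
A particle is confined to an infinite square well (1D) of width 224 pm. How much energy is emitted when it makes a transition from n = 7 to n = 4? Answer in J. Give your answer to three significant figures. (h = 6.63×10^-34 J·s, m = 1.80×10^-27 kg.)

|ΔE| = 2.01×10^-20 J

E_1 = h²/(8mL²) = 6.084×10^-22 J.
|ΔE| = |7² − 4²|·E_1 = 33·6.084×10^-22 J = 2.01×10^-20 J.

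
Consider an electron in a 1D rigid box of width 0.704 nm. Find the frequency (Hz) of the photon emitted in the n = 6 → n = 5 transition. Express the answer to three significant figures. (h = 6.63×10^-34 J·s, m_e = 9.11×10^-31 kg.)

f = 2.02×10^15 Hz

E_1 = h²/(8m_eL²) = 1.217×10^-19 J and ΔE = (6² − 5²)E_1 = 1.339×10^-18 J.
f = ΔE/h = 1.339×10^-18/6.63×10^-34 = 2.02×10^15 Hz.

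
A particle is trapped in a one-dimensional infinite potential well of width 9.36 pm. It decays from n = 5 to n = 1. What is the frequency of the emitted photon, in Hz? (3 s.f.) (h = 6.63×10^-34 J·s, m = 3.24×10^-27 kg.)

E_1 = h²/(8mL²) = 1.936×10^-19 J and ΔE = (5² − 1²)E_1 = 4.646×10^-18 J.
f = ΔE/h = 4.646×10^-18/6.63×10^-34 = 7.01×10^15 Hz.

f = 7.01×10^15 Hz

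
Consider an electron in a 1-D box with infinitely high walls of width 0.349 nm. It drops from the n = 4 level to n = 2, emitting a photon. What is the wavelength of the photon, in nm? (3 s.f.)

E_1 = h²/(8m_eL²) = 4.946×10^-19 J, so ΔE = (4² − 2²)E_1 = 5.935×10^-18 J.
λ = hc/ΔE = (6.626×10^-34·2.998×10^8)/5.935×10^-18 = 3.35×10^-8 m = 33.5 nm.

λ = 33.5 nm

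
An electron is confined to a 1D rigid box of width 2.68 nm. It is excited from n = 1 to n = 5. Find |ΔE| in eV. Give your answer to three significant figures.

|ΔE| = 1.26 eV

E_1 = h²/(8m_eL²) = 8.388×10^-21 J.
|ΔE| = |1² − 5²|·E_1 = 24·8.388×10^-21 J = 2.013×10^-19 J = 1.26 eV.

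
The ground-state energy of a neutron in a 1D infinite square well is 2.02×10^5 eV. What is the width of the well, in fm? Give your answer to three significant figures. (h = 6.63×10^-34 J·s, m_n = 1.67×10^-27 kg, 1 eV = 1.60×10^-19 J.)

From E_n = n²h²/(8m_nL²), L = n·h/√(8m_nE_n).
E_1 = 2.02×10^5 eV = 3.232×10^-14 J, so L = 1·6.63×10^-34/√(8·1.67×10^-27·3.232×10^-14) = 3.19×10^-14 m = 31.9 fm.

L = 31.9 fm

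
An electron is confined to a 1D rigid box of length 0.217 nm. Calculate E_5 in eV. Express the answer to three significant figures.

For an infinite well E_n = n²h²/(8m_eL²), so E_1 = h²/(8m_eL²) = (6.626×10^-34)²/(8·9.109×10^-31·(2.17×10^-10 m)²) = 1.279×10^-18 J.
Then E_5 = 5²·E_1 = 25·1.279×10^-18 J = 3.198×10^-17 J.
Converting, E_5 = 3.198×10^-17 J / (1.602×10^-19 J/eV) = 200 eV.

E_5 = 200 eV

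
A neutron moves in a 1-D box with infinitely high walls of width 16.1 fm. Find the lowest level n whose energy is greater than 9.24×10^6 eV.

E_1 = h²/(8m_nL²) = 1.264×10^-13 J = 7.890×10^5 eV.
Need n² > 9.24×10^6/7.890×10^5 = 11.71, i.e. n > 3.422.
The smallest integer satisfying this is n = 4.

n = 4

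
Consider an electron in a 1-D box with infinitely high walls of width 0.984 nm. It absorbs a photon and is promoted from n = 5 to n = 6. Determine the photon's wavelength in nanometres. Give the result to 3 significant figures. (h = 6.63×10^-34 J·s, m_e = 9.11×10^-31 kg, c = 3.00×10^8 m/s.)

E_1 = h²/(8m_eL²) = 6.229×10^-20 J, so ΔE = (6² − 5²)E_1 = 6.852×10^-19 J.
λ = hc/ΔE = (6.63×10^-34·3.00×10^8)/6.852×10^-19 = 2.90×10^-7 m = 290 nm.

λ = 290 nm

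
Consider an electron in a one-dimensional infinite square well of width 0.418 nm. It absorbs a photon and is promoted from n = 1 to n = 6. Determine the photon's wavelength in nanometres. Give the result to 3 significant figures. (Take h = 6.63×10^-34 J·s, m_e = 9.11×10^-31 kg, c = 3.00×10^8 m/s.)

E_1 = h²/(8m_eL²) = 3.452×10^-19 J, so ΔE = (6² − 1²)E_1 = 1.208×10^-17 J.
λ = hc/ΔE = (6.63×10^-34·3.00×10^8)/1.208×10^-17 = 1.65×10^-8 m = 16.5 nm.

λ = 16.5 nm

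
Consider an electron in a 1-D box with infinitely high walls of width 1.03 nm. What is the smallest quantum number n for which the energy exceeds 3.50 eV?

E_1 = h²/(8m_eL²) = 5.679×10^-20 J = 0.3545 eV.
Need n² > 3.50/0.3545 = 9.873, i.e. n > 3.142.
The smallest integer satisfying this is n = 4.

n = 4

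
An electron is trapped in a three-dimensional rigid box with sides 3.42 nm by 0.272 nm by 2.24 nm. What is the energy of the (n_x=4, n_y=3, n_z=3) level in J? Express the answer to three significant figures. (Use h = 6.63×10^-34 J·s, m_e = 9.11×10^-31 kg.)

For a 3D rectangular well E = (h²/8m_e)·Σ n_i²/L_i² = (6.63×10^-34)²/(8·9.11×10^-31) · [4²/(3.42 nm)² + 3²/(0.272 nm)² + 3²/(2.24 nm)²].
Evaluating gives E = 7.53×10^-18 J.

E = 7.53×10^-18 J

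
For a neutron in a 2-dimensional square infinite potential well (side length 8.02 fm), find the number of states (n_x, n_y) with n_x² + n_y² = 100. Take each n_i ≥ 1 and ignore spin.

degeneracy = 2

The level has n_x² + n_y² = 100. The ordered positive-integer solutions are (6, 8), (8, 6).
That gives 2 states.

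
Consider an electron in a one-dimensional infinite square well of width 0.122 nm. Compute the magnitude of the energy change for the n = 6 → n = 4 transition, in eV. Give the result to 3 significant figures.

E_1 = h²/(8m_eL²) = 4.048×10^-18 J.
|ΔE| = |6² − 4²|·E_1 = 20·4.048×10^-18 J = 8.096×10^-17 J = 505 eV.

|ΔE| = 505 eV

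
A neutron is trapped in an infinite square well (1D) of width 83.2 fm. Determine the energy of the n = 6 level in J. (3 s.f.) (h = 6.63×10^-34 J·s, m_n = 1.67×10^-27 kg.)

E_6 = 1.71×10^-13 J

For an infinite well E_n = n²h²/(8m_nL²), so E_1 = h²/(8m_nL²) = (6.63×10^-34)²/(8·1.67×10^-27·(8.32×10^-14 m)²) = 4.753×10^-15 J.
Then E_6 = 6²·E_1 = 36·4.753×10^-15 J = 1.71×10^-13 J.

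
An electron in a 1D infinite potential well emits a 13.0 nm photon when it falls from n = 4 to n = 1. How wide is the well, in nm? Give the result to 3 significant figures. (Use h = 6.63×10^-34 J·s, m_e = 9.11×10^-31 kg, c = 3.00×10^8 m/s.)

L = 0.243 nm

The photon carries ΔE = hc/λ = 6.63×10^-34·3.00×10^8/1.30×10^-8 m = 1.530×10^-17 J.
Since ΔE = (4² − 1²)E_1, E_1 = 1.020×10^-18 J, and L = h/√(8m_eE_1) = 2.43×10^-10 m = 0.243 nm.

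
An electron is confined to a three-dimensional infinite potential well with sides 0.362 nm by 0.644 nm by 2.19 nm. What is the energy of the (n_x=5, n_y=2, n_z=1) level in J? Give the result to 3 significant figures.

For a 3D rectangular well E = (h²/8m_e)·Σ n_i²/L_i² = (6.626×10^-34)²/(8·9.109×10^-31) · [5²/(0.362 nm)² + 2²/(0.644 nm)² + 1²/(2.19 nm)²].
Evaluating gives E = 1.21×10^-17 J.

E = 1.21×10^-17 J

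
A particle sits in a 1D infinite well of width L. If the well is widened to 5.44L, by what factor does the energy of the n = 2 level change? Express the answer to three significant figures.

0.0338

E_n ∝ 1/L², so the energy scales by 1/5.44² = 0.0338.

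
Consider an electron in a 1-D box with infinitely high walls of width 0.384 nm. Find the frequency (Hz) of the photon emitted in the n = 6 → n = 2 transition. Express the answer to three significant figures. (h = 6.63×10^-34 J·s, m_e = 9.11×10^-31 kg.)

E_1 = h²/(8m_eL²) = 4.090×10^-19 J and ΔE = (6² − 2²)E_1 = 1.309×10^-17 J.
f = ΔE/h = 1.309×10^-17/6.63×10^-34 = 1.97×10^16 Hz.

f = 1.97×10^16 Hz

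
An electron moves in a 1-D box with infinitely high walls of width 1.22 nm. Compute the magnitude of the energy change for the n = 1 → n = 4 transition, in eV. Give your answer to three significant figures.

|ΔE| = 3.79 eV

E_1 = h²/(8m_eL²) = 4.048×10^-20 J.
|ΔE| = |1² − 4²|·E_1 = 15·4.048×10^-20 J = 6.072×10^-19 J = 3.79 eV.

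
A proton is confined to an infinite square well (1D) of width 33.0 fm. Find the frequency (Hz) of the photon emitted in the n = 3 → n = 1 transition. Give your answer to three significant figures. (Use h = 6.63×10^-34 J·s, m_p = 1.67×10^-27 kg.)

E_1 = h²/(8m_pL²) = 3.021×10^-14 J and ΔE = (3² − 1²)E_1 = 2.417×10^-13 J.
f = ΔE/h = 2.417×10^-13/6.63×10^-34 = 3.65×10^20 Hz.

f = 3.65×10^20 Hz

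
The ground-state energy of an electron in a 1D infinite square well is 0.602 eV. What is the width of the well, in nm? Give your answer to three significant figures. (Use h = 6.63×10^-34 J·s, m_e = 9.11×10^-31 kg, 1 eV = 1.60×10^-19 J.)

L = 0.791 nm

From E_n = n²h²/(8m_eL²), L = n·h/√(8m_eE_n).
E_1 = 0.602 eV = 9.632×10^-20 J, so L = 1·6.63×10^-34/√(8·9.11×10^-31·9.632×10^-20) = 7.91×10^-10 m = 0.791 nm.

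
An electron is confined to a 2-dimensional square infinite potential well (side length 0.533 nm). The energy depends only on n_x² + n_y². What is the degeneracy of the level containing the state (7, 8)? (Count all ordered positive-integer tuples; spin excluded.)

The level has n_x² + n_y² = 113. The ordered positive-integer solutions are (7, 8), (8, 7).
That gives 2 states.

degeneracy = 2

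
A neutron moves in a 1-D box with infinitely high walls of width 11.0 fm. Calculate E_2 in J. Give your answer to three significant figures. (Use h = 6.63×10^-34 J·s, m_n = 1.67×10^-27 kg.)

E_2 = 1.09×10^-12 J

For an infinite well E_n = n²h²/(8m_nL²), so E_1 = h²/(8m_nL²) = (6.63×10^-34)²/(8·1.67×10^-27·(1.10×10^-14 m)²) = 2.719×10^-13 J.
Then E_2 = 2²·E_1 = 4·2.719×10^-13 J = 1.09×10^-12 J.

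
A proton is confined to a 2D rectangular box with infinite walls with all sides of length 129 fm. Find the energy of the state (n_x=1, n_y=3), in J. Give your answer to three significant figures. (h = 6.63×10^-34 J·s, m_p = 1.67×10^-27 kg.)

For a 2D rectangular well E = (h²/8m_p)·Σ n_i²/L_i² = (6.63×10^-34)²/(8·1.67×10^-27) · [1²/(129 fm)² + 3²/(129 fm)²].
Evaluating gives E = 1.98×10^-14 J.

E = 1.98×10^-14 J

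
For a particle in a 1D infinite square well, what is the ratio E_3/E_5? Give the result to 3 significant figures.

0.360

E_n ∝ n², so E_3/E_5 = 3²/5² = 9/25 = 0.360.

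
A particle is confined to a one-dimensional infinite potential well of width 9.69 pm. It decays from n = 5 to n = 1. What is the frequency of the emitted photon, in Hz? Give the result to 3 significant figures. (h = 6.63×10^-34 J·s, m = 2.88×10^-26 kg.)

E_1 = h²/(8mL²) = 2.032×10^-20 J and ΔE = (5² − 1²)E_1 = 4.877×10^-19 J.
f = ΔE/h = 4.877×10^-19/6.63×10^-34 = 7.36×10^14 Hz.

f = 7.36×10^14 Hz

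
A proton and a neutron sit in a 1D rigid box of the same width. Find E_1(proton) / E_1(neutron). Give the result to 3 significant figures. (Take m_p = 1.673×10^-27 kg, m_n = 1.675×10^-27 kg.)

E_n ∝ 1/m at fixed n and L, so the ratio is m_n/m_p = 1.675×10^-27/1.673×10^-27 = 1.00.

1.00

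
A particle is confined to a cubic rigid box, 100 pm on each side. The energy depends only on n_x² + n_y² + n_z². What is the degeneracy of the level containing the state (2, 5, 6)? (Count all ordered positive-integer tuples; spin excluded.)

degeneracy = 6

The level has n_x² + n_y² + n_z² = 65. The ordered positive-integer solutions are (2, 5, 6), (2, 6, 5), (5, 2, 6), (5, 6, 2), (6, 2, 5), (6, 5, 2).
That gives 6 states.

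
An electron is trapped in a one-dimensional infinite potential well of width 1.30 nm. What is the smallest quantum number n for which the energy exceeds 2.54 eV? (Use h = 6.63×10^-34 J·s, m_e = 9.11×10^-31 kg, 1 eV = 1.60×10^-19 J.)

E_1 = h²/(8m_eL²) = 3.569×10^-20 J = 0.2231 eV.
Need n² > 2.54/0.2231 = 11.39, i.e. n > 3.375.
The smallest integer satisfying this is n = 4.

n = 4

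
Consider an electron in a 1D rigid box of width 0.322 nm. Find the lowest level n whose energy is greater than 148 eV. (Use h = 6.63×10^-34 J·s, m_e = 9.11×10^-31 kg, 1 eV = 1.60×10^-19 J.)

E_1 = h²/(8m_eL²) = 5.817×10^-19 J = 3.636 eV.
Need n² > 148/3.636 = 40.70, i.e. n > 6.380.
The smallest integer satisfying this is n = 7.

n = 7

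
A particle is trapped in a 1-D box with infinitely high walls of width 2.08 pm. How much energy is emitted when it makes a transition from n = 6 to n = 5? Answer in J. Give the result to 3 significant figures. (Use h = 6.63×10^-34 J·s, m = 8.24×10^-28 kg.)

|ΔE| = 1.70×10^-16 J

E_1 = h²/(8mL²) = 1.541×10^-17 J.
|ΔE| = |6² − 5²|·E_1 = 11·1.541×10^-17 J = 1.70×10^-16 J.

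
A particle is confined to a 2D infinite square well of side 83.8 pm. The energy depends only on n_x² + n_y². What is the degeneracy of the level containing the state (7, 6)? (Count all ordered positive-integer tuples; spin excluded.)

degeneracy = 4

The level has n_x² + n_y² = 85. The ordered positive-integer solutions are (2, 9), (6, 7), (7, 6), (9, 2).
That gives 4 states.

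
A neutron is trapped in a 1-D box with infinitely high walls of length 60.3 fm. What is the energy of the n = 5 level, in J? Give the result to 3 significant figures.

E_5 = 2.25×10^-13 J

For an infinite well E_n = n²h²/(8m_nL²), so E_1 = h²/(8m_nL²) = (6.626×10^-34)²/(8·1.675×10^-27·(6.03×10^-14 m)²) = 9.011×10^-15 J.
Then E_5 = 5²·E_1 = 25·9.011×10^-15 J = 2.25×10^-13 J.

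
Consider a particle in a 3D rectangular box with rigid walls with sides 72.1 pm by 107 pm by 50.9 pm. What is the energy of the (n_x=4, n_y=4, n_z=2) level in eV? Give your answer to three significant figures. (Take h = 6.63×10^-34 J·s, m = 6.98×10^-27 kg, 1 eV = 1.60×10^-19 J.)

For a 3D rectangular well E = (h²/8m)·Σ n_i²/L_i² = (6.63×10^-34)²/(8·6.98×10^-27) · [4²/(72.1 pm)² + 4²/(107 pm)² + 2²/(50.9 pm)²].
Evaluating gives E = 4.738×10^-20 J = 0.296 eV.

E = 0.296 eV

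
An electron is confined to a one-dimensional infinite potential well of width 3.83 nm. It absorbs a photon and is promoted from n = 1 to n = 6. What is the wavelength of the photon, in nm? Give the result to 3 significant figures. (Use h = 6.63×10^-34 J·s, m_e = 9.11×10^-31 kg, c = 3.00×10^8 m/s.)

λ = 1.38×10^3 nm

E_1 = h²/(8m_eL²) = 4.112×10^-21 J, so ΔE = (6² − 1²)E_1 = 1.439×10^-19 J.
λ = hc/ΔE = (6.63×10^-34·3.00×10^8)/1.439×10^-19 = 1.38×10^-6 m = 1.38×10^3 nm.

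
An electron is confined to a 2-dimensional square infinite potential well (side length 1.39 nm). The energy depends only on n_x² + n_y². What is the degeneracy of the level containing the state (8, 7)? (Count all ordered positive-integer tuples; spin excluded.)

degeneracy = 2

The level has n_x² + n_y² = 113. The ordered positive-integer solutions are (7, 8), (8, 7).
That gives 2 states.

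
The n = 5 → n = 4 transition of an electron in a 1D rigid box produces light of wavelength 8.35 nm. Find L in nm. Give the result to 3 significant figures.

L = 0.151 nm

The photon carries ΔE = hc/λ = 6.626×10^-34·2.998×10^8/8.35×10^-9 m = 2.379×10^-17 J.
Since ΔE = (5² − 4²)E_1, E_1 = 2.643×10^-18 J, and L = h/√(8m_eE_1) = 1.51×10^-10 m = 0.151 nm.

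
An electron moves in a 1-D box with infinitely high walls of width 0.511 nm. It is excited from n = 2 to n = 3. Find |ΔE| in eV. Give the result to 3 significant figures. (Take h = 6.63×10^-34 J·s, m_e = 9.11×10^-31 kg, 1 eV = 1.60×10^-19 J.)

E_1 = h²/(8m_eL²) = 2.310×10^-19 J.
|ΔE| = |2² − 3²|·E_1 = 5·2.310×10^-19 J = 1.155×10^-18 J = 7.22 eV.

|ΔE| = 7.22 eV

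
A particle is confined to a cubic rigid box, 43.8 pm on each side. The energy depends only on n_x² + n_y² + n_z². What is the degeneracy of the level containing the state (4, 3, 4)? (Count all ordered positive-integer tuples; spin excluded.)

The level has n_x² + n_y² + n_z² = 41. The ordered positive-integer solutions are (1, 2, 6), (1, 6, 2), (2, 1, 6), (2, 6, 1), (3, 4, 4), (4, 3, 4), (4, 4, 3), (6, 1, 2), (6, 2, 1).
That gives 9 states.

degeneracy = 9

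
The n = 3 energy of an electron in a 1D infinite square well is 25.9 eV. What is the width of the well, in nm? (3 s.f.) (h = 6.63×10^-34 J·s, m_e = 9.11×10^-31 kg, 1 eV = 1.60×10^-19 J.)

L = 0.362 nm

From E_n = n²h²/(8m_eL²), L = n·h/√(8m_eE_n).
E_3 = 25.9 eV = 4.144×10^-18 J, so L = 3·6.63×10^-34/√(8·9.11×10^-31·4.144×10^-18) = 3.62×10^-10 m = 0.362 nm.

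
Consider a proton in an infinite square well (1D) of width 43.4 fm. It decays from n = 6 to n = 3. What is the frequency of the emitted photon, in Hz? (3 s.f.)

E_1 = h²/(8m_pL²) = 1.742×10^-14 J and ΔE = (6² − 3²)E_1 = 4.703×10^-13 J.
f = ΔE/h = 4.703×10^-13/6.626×10^-34 = 7.10×10^20 Hz.

f = 7.10×10^20 Hz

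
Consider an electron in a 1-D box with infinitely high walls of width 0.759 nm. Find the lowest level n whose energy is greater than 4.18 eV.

E_1 = h²/(8m_eL²) = 1.046×10^-19 J = 0.6529 eV.
Need n² > 4.18/0.6529 = 6.402, i.e. n > 2.530.
The smallest integer satisfying this is n = 3.

n = 3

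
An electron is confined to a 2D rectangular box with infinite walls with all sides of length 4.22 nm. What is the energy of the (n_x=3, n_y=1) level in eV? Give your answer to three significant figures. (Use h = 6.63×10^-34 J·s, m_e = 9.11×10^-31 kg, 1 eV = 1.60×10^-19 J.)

For a 2D rectangular well E = (h²/8m_e)·Σ n_i²/L_i² = (6.63×10^-34)²/(8·9.11×10^-31) · [3²/(4.22 nm)² + 1²/(4.22 nm)²].
Evaluating gives E = 3.387×10^-20 J = 0.212 eV.

E = 0.212 eV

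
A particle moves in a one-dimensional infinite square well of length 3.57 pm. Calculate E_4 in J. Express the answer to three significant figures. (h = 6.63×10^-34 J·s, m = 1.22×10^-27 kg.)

E_4 = 5.65×10^-17 J

For an infinite well E_n = n²h²/(8mL²), so E_1 = h²/(8mL²) = (6.63×10^-34)²/(8·1.22×10^-27·(3.57×10^-12 m)²) = 3.534×10^-18 J.
Then E_4 = 4²·E_1 = 16·3.534×10^-18 J = 5.65×10^-17 J.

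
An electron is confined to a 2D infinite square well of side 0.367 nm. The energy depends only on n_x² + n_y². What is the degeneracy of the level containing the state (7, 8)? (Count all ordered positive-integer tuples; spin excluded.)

The level has n_x² + n_y² = 113. The ordered positive-integer solutions are (7, 8), (8, 7).
That gives 2 states.

degeneracy = 2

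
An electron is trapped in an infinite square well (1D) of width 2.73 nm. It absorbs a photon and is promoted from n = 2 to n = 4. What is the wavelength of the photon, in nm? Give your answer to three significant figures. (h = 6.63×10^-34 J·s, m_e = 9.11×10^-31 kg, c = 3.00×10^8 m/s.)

λ = 2.05×10^3 nm

E_1 = h²/(8m_eL²) = 8.093×10^-21 J, so ΔE = (4² − 2²)E_1 = 9.712×10^-20 J.
λ = hc/ΔE = (6.63×10^-34·3.00×10^8)/9.712×10^-20 = 2.05×10^-6 m = 2.05×10^3 nm.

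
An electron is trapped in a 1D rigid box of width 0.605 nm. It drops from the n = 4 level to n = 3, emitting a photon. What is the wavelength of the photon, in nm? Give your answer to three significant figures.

E_1 = h²/(8m_eL²) = 1.646×10^-19 J, so ΔE = (4² − 3²)E_1 = 1.152×10^-18 J.
λ = hc/ΔE = (6.626×10^-34·2.998×10^8)/1.152×10^-18 = 1.72×10^-7 m = 172 nm.

λ = 172 nm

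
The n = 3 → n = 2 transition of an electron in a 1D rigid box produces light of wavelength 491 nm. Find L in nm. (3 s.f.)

The photon carries ΔE = hc/λ = 6.626×10^-34·2.998×10^8/4.91×10^-7 m = 4.046×10^-19 J.
Since ΔE = (3² − 2²)E_1, E_1 = 8.092×10^-20 J, and L = h/√(8m_eE_1) = 8.63×10^-10 m = 0.863 nm.

L = 0.863 nm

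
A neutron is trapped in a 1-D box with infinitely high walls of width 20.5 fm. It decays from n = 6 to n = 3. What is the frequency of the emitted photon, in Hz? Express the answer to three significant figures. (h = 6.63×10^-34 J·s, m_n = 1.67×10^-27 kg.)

f = 3.19×10^21 Hz

E_1 = h²/(8m_nL²) = 7.829×10^-14 J and ΔE = (6² − 3²)E_1 = 2.114×10^-12 J.
f = ΔE/h = 2.114×10^-12/6.63×10^-34 = 3.19×10^21 Hz.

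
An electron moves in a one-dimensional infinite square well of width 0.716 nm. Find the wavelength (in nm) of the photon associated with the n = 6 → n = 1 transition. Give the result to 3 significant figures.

λ = 48.3 nm

E_1 = h²/(8m_eL²) = 1.175×10^-19 J, so ΔE = (6² − 1²)E_1 = 4.113×10^-18 J.
λ = hc/ΔE = (6.626×10^-34·2.998×10^8)/4.113×10^-18 = 4.83×10^-8 m = 48.3 nm.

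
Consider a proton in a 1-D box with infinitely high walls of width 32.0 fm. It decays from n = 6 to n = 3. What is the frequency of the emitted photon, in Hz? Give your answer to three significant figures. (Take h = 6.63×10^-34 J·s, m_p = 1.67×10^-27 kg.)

f = 1.31×10^21 Hz

E_1 = h²/(8m_pL²) = 3.213×10^-14 J and ΔE = (6² − 3²)E_1 = 8.675×10^-13 J.
f = ΔE/h = 8.675×10^-13/6.63×10^-34 = 1.31×10^21 Hz.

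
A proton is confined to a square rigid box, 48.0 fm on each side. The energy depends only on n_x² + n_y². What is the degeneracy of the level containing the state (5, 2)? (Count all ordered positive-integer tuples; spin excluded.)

The level has n_x² + n_y² = 29. The ordered positive-integer solutions are (2, 5), (5, 2).
That gives 2 states.

degeneracy = 2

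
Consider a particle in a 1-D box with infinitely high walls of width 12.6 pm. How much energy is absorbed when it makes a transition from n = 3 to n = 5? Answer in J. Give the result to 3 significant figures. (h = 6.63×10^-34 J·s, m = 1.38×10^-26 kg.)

|ΔE| = 4.01×10^-19 J

E_1 = h²/(8mL²) = 2.508×10^-20 J.
|ΔE| = |3² − 5²|·E_1 = 16·2.508×10^-20 J = 4.01×10^-19 J.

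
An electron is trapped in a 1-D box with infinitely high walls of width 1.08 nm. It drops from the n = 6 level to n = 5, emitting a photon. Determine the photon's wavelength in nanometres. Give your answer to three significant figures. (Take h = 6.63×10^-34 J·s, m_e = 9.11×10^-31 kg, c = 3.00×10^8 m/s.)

λ = 350 nm

E_1 = h²/(8m_eL²) = 5.171×10^-20 J, so ΔE = (6² − 5²)E_1 = 5.688×10^-19 J.
λ = hc/ΔE = (6.63×10^-34·3.00×10^8)/5.688×10^-19 = 3.50×10^-7 m = 350 nm.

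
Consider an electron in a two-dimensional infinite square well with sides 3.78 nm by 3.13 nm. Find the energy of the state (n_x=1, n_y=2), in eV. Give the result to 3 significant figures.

E = 0.180 eV

For a 2D rectangular well E = (h²/8m_e)·Σ n_i²/L_i² = (6.626×10^-34)²/(8·9.109×10^-31) · [1²/(3.78 nm)² + 2²/(3.13 nm)²].
Evaluating gives E = 2.882×10^-20 J = 0.180 eV.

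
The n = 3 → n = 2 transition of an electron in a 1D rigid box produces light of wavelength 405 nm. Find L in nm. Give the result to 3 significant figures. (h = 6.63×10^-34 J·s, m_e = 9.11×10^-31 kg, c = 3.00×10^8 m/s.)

L = 0.784 nm

The photon carries ΔE = hc/λ = 6.63×10^-34·3.00×10^8/4.05×10^-7 m = 4.911×10^-19 J.
Since ΔE = (3² − 2²)E_1, E_1 = 9.822×10^-20 J, and L = h/√(8m_eE_1) = 7.84×10^-10 m = 0.784 nm.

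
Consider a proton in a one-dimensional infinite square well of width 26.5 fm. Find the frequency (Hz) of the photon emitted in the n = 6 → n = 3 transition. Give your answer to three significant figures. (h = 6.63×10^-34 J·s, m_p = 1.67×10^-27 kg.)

E_1 = h²/(8m_pL²) = 4.685×10^-14 J and ΔE = (6² − 3²)E_1 = 1.265×10^-12 J.
f = ΔE/h = 1.265×10^-12/6.63×10^-34 = 1.91×10^21 Hz.

f = 1.91×10^21 Hz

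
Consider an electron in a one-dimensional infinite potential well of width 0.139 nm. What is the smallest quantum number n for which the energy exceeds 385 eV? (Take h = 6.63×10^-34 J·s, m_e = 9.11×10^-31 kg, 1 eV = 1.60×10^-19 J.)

n = 5

E_1 = h²/(8m_eL²) = 3.122×10^-18 J = 19.51 eV.
Need n² > 385/19.51 = 19.73, i.e. n > 4.442.
The smallest integer satisfying this is n = 5.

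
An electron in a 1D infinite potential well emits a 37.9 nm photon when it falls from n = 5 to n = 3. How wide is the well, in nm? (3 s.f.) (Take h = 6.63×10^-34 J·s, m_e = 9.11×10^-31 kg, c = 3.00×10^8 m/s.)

L = 0.429 nm

The photon carries ΔE = hc/λ = 6.63×10^-34·3.00×10^8/3.79×10^-8 m = 5.248×10^-18 J.
Since ΔE = (5² − 3²)E_1, E_1 = 3.280×10^-19 J, and L = h/√(8m_eE_1) = 4.29×10^-10 m = 0.429 nm.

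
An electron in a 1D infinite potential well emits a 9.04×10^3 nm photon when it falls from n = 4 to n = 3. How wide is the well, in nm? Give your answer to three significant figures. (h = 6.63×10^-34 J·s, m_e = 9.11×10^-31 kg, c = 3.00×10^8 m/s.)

The photon carries ΔE = hc/λ = 6.63×10^-34·3.00×10^8/9.04×10^-6 m = 2.200×10^-20 J.
Since ΔE = (4² − 3²)E_1, E_1 = 3.143×10^-21 J, and L = h/√(8m_eE_1) = 4.38×10^-9 m = 4.38 nm.

L = 4.38 nm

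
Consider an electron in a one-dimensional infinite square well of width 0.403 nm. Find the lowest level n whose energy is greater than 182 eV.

E_1 = h²/(8m_eL²) = 3.710×10^-19 J = 2.316 eV.
Need n² > 182/2.316 = 78.58, i.e. n > 8.865.
The smallest integer satisfying this is n = 9.

n = 9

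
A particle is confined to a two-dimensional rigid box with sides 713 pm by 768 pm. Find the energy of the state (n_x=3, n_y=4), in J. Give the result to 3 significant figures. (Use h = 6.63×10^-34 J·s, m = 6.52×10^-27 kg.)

For a 2D rectangular well E = (h²/8m)·Σ n_i²/L_i² = (6.63×10^-34)²/(8·6.52×10^-27) · [3²/(713 pm)² + 4²/(768 pm)²].
Evaluating gives E = 3.78×10^-22 J.

E = 3.78×10^-22 J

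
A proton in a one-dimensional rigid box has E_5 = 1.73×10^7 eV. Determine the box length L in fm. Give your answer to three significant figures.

L = 17.2 fm

From E_n = n²h²/(8m_pL²), L = n·h/√(8m_pE_n).
E_5 = 1.73×10^7 eV = 2.771×10^-12 J, so L = 5·6.626×10^-34/√(8·1.673×10^-27·2.771×10^-12) = 1.72×10^-14 m = 17.2 fm.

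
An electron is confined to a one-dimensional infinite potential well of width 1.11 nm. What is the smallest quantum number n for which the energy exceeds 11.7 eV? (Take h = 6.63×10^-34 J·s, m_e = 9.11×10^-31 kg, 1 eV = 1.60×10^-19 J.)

n = 7

E_1 = h²/(8m_eL²) = 4.895×10^-20 J = 0.3059 eV.
Need n² > 11.7/0.3059 = 38.25, i.e. n > 6.185.
The smallest integer satisfying this is n = 7.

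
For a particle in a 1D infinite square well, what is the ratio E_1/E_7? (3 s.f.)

0.0204

E_n ∝ n², so E_1/E_7 = 1²/7² = 1/49 = 0.0204.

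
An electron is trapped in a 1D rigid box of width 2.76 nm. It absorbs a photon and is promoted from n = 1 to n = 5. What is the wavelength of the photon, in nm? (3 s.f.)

λ = 1.05×10^3 nm

E_1 = h²/(8m_eL²) = 7.909×10^-21 J, so ΔE = (5² − 1²)E_1 = 1.898×10^-19 J.
λ = hc/ΔE = (6.626×10^-34·2.998×10^8)/1.898×10^-19 = 1.05×10^-6 m = 1.05×10^3 nm.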